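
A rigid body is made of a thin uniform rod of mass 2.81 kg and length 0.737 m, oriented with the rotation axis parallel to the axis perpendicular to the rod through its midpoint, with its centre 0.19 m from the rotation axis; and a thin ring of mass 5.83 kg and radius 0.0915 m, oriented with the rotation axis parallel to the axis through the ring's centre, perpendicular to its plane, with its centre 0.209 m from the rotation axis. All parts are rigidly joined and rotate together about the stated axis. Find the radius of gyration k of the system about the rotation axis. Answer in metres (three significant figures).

0.248

Thin rod: I_cm = (1/12)ML² = (1/12)(2.81)(0.737)² = 0.12719 kg m²; centre at d = 0.19 m, so the parallel axis theorem gives I = 0.12719 + (2.81)(0.19)² = 0.22863 kg m².
Thin ring: I_cm = MR² = (5.83)(0.0915)² = 0.04881 kg m²; centre at d = 0.209 m, so the parallel axis theorem gives I = 0.04881 + (5.83)(0.209)² = 0.30347 kg m².
Total I = 0.5321 kg m²; total mass M = 8.64 kg.
k = √(I/M) = √(0.5321/8.64) = 0.24817 m.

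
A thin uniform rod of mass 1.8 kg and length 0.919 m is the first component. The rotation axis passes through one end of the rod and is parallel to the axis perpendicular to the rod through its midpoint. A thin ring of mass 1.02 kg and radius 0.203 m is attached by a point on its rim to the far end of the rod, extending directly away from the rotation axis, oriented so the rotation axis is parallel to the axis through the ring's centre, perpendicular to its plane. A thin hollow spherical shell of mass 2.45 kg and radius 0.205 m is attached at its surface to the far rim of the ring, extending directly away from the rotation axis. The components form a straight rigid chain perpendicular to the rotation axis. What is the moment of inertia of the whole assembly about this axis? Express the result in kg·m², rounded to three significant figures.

7.64

Thin rod: I_cm = (1/12)ML² = (1/12)(1.8)(0.919)² = 0.12668 kg·m²; centre at d = 0.4595 m, so I = I_cm + Md² gives I = 0.12668 + (1.8)(0.4595)² = 0.50674 kg·m².
Thin ring: I_cm = MR² = (1.02)(0.203)² = 0.042033 kg·m²; centre at d = 0.4595 + 0.4595 + 0.203 = 1.122 m, so I = I_cm + Md² gives I = 0.042033 + (1.02)(1.122)² = 1.3261 kg·m².
Spherical shell: I_cm = (2/3)MR² = (2/3)(2.45)(0.205)² = 0.068641 kg·m²; centre at d = 0.4595 + 0.4595 + 0.203 + 0.203 + 0.205 = 1.53 m, so I = I_cm + Md² gives I = 0.068641 + (2.45)(1.53)² = 5.8038 kg·m².
Total I = 0.50674 + 1.3261 + 5.8038 = 7.6367 kg·m².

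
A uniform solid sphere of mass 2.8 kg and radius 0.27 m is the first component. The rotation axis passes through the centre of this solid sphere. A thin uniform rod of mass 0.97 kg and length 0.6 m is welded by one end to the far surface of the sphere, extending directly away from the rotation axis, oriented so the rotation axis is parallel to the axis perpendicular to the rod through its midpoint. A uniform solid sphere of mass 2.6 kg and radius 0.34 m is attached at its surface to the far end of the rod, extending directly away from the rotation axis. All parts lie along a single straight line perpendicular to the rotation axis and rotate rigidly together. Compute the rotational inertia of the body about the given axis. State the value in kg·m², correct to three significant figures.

Solid sphere: I_cm = (2/5)MR² = (2/5)(2.8)(0.27)² = 0.081648 kg·m²; axis through the centre, so I = 0.081648 kg·m².
Thin rod: I_cm = (1/12)ML² = (1/12)(0.97)(0.6)² = 0.0291 kg·m²; centre at d = 0.27 + 0.3 = 0.57 m, so the parallel axis theorem gives I = 0.0291 + (0.97)(0.57)² = 0.34425 kg·m².
Solid sphere: I_cm = (2/5)MR² = (2/5)(2.6)(0.34)² = 0.12022 kg·m²; centre at d = 0.27 + 0.3 + 0.3 + 0.34 = 1.21 m, so the parallel axis theorem gives I = 0.12022 + (2.6)(1.21)² = 3.9269 kg·m².
Total I = 0.081648 + 0.34425 + 3.9269 = 4.3528 kg·m².

4.35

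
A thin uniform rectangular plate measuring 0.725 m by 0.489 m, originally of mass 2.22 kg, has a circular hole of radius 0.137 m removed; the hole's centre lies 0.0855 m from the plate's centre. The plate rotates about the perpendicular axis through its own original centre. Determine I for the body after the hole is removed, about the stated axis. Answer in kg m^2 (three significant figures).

Unpierced body about its centre: I₀ = (1/12)M(a²+b²) = (1/12)(2.22)[(0.725)² + (0.489)²] = 0.14148 kg m^2.
The removed disk has mass m = M·πr²/(ab) = (2.22)·π(0.137)²/(0.725·0.489) = 0.36923 kg (same uniform areal density).
Its moment of inertia about the rotation axis (parallel-axis theorem): I_hole = (1/2)mr² + md² = (1/2)(0.36923)(0.137)² + (0.36923)(0.0855)² = 0.0061642 kg m^2.
Treating the hole as negative mass, I = I₀ − I_hole = 0.14148 − 0.0061642 = 0.13531 kg m^2.

0.135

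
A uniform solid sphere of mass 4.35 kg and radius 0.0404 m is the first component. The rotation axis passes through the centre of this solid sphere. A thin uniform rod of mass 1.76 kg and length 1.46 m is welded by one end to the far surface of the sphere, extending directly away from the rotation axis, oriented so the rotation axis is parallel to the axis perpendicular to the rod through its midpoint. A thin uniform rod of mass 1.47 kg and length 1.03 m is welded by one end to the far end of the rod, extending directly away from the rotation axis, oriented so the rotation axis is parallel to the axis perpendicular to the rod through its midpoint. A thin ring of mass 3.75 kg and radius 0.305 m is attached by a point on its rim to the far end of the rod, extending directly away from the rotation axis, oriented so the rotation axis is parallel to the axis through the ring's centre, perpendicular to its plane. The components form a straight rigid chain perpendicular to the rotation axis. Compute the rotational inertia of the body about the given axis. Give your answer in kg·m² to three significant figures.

38.0

Solid sphere: I_cm = (2/5)MR² = (2/5)(4.35)(0.0404)² = 0.00284 kg·m²; axis through the centre, so I = 0.00284 kg·m².
Thin rod: I_cm = (1/12)ML² = (1/12)(1.76)(1.46)² = 0.31263 kg·m²; centre at d = 0.0404 + 0.73 = 0.7704 m, so the parallel axis theorem gives I = 0.31263 + (1.76)(0.7704)² = 1.3572 kg·m².
Thin rod: I_cm = (1/12)ML² = (1/12)(1.47)(1.03)² = 0.12996 kg·m²; centre at d = 0.0404 + 0.73 + 0.73 + 0.515 = 2.0154 m, so the parallel axis theorem gives I = 0.12996 + (1.47)(2.0154)² = 6.1009 kg·m².
Thin ring: I_cm = MR² = (3.75)(0.305)² = 0.34884 kg·m²; centre at d = 0.0404 + 0.73 + 0.73 + 0.515 + 0.515 + 0.305 = 2.8354 m, so the parallel axis theorem gives I = 0.34884 + (3.75)(2.8354)² = 30.497 kg·m².
Total I = 0.00284 + 1.3572 + 6.1009 + 30.497 = 37.958 kg·m².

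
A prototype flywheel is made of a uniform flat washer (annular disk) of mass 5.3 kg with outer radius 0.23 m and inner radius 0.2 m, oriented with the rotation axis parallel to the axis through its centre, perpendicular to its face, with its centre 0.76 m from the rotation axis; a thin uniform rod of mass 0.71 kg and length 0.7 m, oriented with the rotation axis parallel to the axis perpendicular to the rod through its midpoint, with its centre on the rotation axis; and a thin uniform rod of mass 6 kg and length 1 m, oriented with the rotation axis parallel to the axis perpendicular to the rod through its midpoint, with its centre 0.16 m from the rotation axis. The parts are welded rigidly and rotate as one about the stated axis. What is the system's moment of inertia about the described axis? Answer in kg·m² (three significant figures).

3.99

Annular disk: I_cm = (1/2)M(R²+r²) = (1/2)(5.3)[(0.23)² + (0.2)²] = 0.24619 kg·m²; centre at d = 0.76 m, so I = I_cm + Md² gives I = 0.24619 + (5.3)(0.76)² = 3.3075 kg·m².
Thin rod: I_cm = (1/12)ML² = (1/12)(0.71)(0.7)² = 0.028992 kg·m²; axis through the centre, so I = 0.028992 kg·m².
Thin rod: I_cm = (1/12)ML² = (1/12)(6)(1)² = 0.5 kg·m²; centre at d = 0.16 m, so I = I_cm + Md² gives I = 0.5 + (6)(0.16)² = 0.6536 kg·m².
Total I = 3.3075 + 0.028992 + 0.6536 = 3.9901 kg·m².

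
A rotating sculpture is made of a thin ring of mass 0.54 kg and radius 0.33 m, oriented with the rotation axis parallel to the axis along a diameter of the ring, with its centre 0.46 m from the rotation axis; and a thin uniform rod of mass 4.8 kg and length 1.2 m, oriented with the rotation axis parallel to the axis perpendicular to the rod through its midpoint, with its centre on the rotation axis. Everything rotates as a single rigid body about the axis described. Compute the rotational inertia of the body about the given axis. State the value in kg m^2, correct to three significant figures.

Thin ring: I_cm = (1/2)MR² = (1/2)(0.54)(0.33)² = 0.029403 kg m^2; centre at d = 0.46 m, so I = I_cm + Md² gives I = 0.029403 + (0.54)(0.46)² = 0.14367 kg m^2.
Thin rod: I_cm = (1/12)ML² = (1/12)(4.8)(1.2)² = 0.576 kg m^2; axis through the centre, so I = 0.576 kg m^2.
Total I = 0.14367 + 0.576 = 0.71967 kg m^2.

0.720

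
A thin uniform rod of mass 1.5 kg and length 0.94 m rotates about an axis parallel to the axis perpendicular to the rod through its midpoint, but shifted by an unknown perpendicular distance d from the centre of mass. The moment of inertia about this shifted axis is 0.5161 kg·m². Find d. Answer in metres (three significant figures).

0.520

About the centre-of-mass axis, I_cm = (1/12)ML² = (1/12)(1.5)(0.94)² = 0.11045 kg·m².
Parallel axis theorem: I = I_cm + Md², so Md² = 0.5161 − 0.11045 = 0.40565 kg·m².
d = √(0.40565 / 1.5) = 0.52003 m.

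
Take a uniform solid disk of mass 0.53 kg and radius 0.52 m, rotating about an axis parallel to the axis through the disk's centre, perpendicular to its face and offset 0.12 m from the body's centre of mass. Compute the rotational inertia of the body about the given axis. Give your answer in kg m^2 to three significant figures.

0.0793

I_cm = (1/2)MR² = (1/2)(0.53)(0.52)² = 0.071656 kg m^2; centre at d = 0.12 m, so I = I_cm + Md² gives I = 0.071656 + (0.53)(0.12)² = 0.079288 kg m^2.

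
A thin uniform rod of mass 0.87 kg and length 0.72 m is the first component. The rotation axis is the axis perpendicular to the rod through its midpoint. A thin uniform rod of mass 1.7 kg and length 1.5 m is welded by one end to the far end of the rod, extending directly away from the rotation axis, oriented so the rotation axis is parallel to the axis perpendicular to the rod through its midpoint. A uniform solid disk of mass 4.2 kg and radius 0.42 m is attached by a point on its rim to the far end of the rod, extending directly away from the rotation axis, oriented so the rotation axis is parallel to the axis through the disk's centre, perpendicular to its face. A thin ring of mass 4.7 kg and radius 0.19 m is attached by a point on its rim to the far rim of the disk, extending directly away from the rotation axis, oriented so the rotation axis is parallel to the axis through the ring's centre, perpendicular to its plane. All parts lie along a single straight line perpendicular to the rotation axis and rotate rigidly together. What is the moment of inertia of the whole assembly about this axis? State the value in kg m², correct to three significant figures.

64.1

Thin rod: I_cm = (1/12)ML² = (1/12)(0.87)(0.72)² = 0.037584 kg m²; axis through the centre, so I = 0.037584 kg m².
Thin rod: I_cm = (1/12)ML² = (1/12)(1.7)(1.5)² = 0.31875 kg m²; centre at d = 0.36 + 0.75 = 1.11 m, so the parallel axis theorem gives I = 0.31875 + (1.7)(1.11)² = 2.4133 kg m².
Solid disk: I_cm = (1/2)MR² = (1/2)(4.2)(0.42)² = 0.37044 kg m²; centre at d = 0.36 + 0.75 + 0.75 + 0.42 = 2.28 m, so the parallel axis theorem gives I = 0.37044 + (4.2)(2.28)² = 22.204 kg m².
Thin ring: I_cm = MR² = (4.7)(0.19)² = 0.16967 kg m²; centre at d = 0.36 + 0.75 + 0.75 + 0.42 + 0.42 + 0.19 = 2.89 m, so the parallel axis theorem gives I = 0.16967 + (4.7)(2.89)² = 39.425 kg m².
Total I = 0.037584 + 2.4133 + 22.204 + 39.425 = 64.079 kg m².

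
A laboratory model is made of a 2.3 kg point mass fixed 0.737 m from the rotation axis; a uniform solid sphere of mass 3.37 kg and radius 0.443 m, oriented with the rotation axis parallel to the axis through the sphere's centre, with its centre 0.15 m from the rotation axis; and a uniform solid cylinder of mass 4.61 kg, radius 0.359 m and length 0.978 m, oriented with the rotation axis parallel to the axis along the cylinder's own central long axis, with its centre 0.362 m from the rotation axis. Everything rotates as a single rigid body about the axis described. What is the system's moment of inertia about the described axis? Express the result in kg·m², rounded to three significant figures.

2.49

Point mass: I_cm = 0; centre at d = 0.737 m, so the parallel axis theorem gives I = 0 + (2.3)(0.737)² = 1.2493 kg·m².
Solid sphere: I_cm = (2/5)MR² = (2/5)(3.37)(0.443)² = 0.26454 kg·m²; centre at d = 0.15 m, so the parallel axis theorem gives I = 0.26454 + (3.37)(0.15)² = 0.34037 kg·m².
Solid cylinder: I_cm = (1/2)MR² = (1/2)(4.61)(0.359)² = 0.29707 kg·m²; centre at d = 0.362 m, so the parallel axis theorem gives I = 0.29707 + (4.61)(0.362)² = 0.90118 kg·m².
Total I = 1.2493 + 0.34037 + 0.90118 = 2.4908 kg·m².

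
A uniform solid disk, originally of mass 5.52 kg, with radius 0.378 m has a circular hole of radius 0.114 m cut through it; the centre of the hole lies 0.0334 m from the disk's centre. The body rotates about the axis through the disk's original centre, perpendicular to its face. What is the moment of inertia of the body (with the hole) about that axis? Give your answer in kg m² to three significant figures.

0.391

Unpierced body about its centre: I₀ = (1/2)MR² = (1/2)(5.52)(0.378)² = 0.39436 kg m².
The removed disk has mass m = M·(r/R)² = (5.52)(0.114/0.378)² = 0.50207 kg (same uniform areal density).
Its moment of inertia about the rotation axis (parallel-axis theorem): I_hole = (1/2)mr² + md² = (1/2)(0.50207)(0.114)² + (0.50207)(0.0334)² = 0.0038225 kg m².
Treating the hole as negative mass, I = I₀ − I_hole = 0.39436 − 0.0038225 = 0.39054 kg m².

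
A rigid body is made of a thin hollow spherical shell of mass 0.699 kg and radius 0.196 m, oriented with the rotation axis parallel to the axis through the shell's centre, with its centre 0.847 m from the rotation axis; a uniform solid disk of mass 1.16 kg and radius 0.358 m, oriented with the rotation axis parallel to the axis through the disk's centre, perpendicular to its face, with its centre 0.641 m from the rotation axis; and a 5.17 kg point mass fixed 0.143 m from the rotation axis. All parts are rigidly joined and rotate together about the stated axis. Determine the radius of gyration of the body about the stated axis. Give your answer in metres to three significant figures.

0.409

Spherical shell: I_cm = (2/3)MR² = (2/3)(0.699)(0.196)² = 0.017902 kg m^2; centre at d = 0.847 m, so the parallel axis theorem gives I = 0.017902 + (0.699)(0.847)² = 0.51937 kg m^2.
Solid disk: I_cm = (1/2)MR² = (1/2)(1.16)(0.358)² = 0.074335 kg m^2; centre at d = 0.641 m, so the parallel axis theorem gives I = 0.074335 + (1.16)(0.641)² = 0.55096 kg m^2.
Point mass: I_cm = 0; centre at d = 0.143 m, so the parallel axis theorem gives I = 0 + (5.17)(0.143)² = 0.10572 kg m^2.
Total I = 1.176 kg m^2; total mass M = 7.029 kg.
k = √(I/M) = √(1.176/7.029) = 0.40904 m.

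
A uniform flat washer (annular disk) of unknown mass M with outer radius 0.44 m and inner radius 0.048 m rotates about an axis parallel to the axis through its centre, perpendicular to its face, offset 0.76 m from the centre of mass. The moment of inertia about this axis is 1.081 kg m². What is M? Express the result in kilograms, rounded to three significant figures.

1.60

I = I_cm + Md² = (1/2)M(R²+r²) + Md² = M·[0.5·[(0.44)² + (0.048)²] + (0.76)²] = M·0.67555.
So M = 1.081 / 0.67555 = 1.6002 kg.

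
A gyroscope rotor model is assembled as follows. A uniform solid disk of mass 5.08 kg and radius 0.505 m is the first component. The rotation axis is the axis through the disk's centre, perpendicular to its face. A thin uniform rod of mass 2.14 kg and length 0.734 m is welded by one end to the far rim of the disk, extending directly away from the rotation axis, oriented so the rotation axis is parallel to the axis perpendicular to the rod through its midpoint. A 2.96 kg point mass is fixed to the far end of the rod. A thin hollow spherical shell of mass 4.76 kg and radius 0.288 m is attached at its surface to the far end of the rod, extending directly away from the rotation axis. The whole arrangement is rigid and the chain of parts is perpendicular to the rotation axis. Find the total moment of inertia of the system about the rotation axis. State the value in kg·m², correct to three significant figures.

18.3

Solid disk: I_cm = (1/2)MR² = (1/2)(5.08)(0.505)² = 0.64776 kg·m²; axis through the centre, so I = 0.64776 kg·m².
Thin rod: I_cm = (1/12)ML² = (1/12)(2.14)(0.734)² = 0.096078 kg·m²; centre at d = 0.505 + 0.367 = 0.872 m, so I = I_cm + Md² gives I = 0.096078 + (2.14)(0.872)² = 1.7233 kg·m².
Point mass: I_cm = 0; centre at d = 0.505 + 0.367 + 0.367 = 1.239 m, so I = I_cm + Md² gives I = 0 + (2.96)(1.239)² = 4.544 kg·m².
Spherical shell: I_cm = (2/3)MR² = (2/3)(4.76)(0.288)² = 0.26321 kg·m²; centre at d = 0.505 + 0.367 + 0.367 + 0.288 = 1.527 m, so I = I_cm + Md² gives I = 0.26321 + (4.76)(1.527)² = 11.362 kg·m².
Total I = 0.64776 + 1.7233 + 4.544 + 11.362 = 18.277 kg·m².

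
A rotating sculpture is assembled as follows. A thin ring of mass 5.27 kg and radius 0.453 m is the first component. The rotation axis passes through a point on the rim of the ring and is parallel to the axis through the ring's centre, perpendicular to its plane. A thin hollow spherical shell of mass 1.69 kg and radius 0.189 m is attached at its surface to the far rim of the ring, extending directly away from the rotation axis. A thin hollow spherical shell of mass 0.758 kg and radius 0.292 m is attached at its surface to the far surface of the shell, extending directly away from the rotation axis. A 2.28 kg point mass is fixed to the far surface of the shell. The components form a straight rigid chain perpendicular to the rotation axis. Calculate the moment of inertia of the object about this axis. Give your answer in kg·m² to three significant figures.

Thin ring: I_cm = MR² = (5.27)(0.453)² = 1.0815 kg·m²; centre at d = 0.453 m, so I = I_cm + Md² gives I = 1.0815 + (5.27)(0.453)² = 2.1629 kg·m².
Spherical shell: I_cm = (2/3)MR² = (2/3)(1.69)(0.189)² = 0.040246 kg·m²; centre at d = 0.453 + 0.453 + 0.189 = 1.095 m, so I = I_cm + Md² gives I = 0.040246 + (1.69)(1.095)² = 2.0666 kg·m².
Spherical shell: I_cm = (2/3)MR² = (2/3)(0.758)(0.292)² = 0.043087 kg·m²; centre at d = 0.453 + 0.453 + 0.189 + 0.189 + 0.292 = 1.576 m, so I = I_cm + Md² gives I = 0.043087 + (0.758)(1.576)² = 1.9258 kg·m².
Point mass: I_cm = 0; centre at d = 0.453 + 0.453 + 0.189 + 0.189 + 0.292 + 0.292 = 1.868 m, so I = I_cm + Md² gives I = 0 + (2.28)(1.868)² = 7.9559 kg·m².
Total I = 2.1629 + 2.0666 + 1.9258 + 7.9559 = 14.111 kg·m².

14.1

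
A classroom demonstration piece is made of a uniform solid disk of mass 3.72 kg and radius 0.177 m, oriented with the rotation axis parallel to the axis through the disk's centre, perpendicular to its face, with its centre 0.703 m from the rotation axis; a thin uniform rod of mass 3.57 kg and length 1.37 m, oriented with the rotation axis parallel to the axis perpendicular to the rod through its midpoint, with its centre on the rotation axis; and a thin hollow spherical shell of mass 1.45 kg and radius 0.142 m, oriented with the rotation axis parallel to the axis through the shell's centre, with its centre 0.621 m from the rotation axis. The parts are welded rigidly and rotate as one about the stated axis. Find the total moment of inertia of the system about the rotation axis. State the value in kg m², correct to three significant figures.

Solid disk: I_cm = (1/2)MR² = (1/2)(3.72)(0.177)² = 0.058272 kg m²; centre at d = 0.703 m, so I = I_cm + Md² gives I = 0.058272 + (3.72)(0.703)² = 1.8967 kg m².
Thin rod: I_cm = (1/12)ML² = (1/12)(3.57)(1.37)² = 0.55838 kg m²; axis through the centre, so I = 0.55838 kg m².
Spherical shell: I_cm = (2/3)MR² = (2/3)(1.45)(0.142)² = 0.019492 kg m²; centre at d = 0.621 m, so I = I_cm + Md² gives I = 0.019492 + (1.45)(0.621)² = 0.57867 kg m².
Total I = 1.8967 + 0.55838 + 0.57867 = 3.0338 kg m².

3.03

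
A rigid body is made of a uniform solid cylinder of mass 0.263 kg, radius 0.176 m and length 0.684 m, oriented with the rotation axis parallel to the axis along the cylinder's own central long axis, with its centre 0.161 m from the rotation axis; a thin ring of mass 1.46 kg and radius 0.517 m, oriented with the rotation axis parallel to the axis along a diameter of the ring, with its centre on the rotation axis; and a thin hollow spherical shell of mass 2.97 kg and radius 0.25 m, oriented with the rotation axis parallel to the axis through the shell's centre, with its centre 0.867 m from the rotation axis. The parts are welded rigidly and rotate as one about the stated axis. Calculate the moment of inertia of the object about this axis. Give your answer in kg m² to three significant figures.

2.56

Solid cylinder: I_cm = (1/2)MR² = (1/2)(0.263)(0.176)² = 0.0040733 kg m²; centre at d = 0.161 m, so I = I_cm + Md² gives I = 0.0040733 + (0.263)(0.161)² = 0.010891 kg m².
Thin ring: I_cm = (1/2)MR² = (1/2)(1.46)(0.517)² = 0.19512 kg m²; axis through the centre, so I = 0.19512 kg m².
Spherical shell: I_cm = (2/3)MR² = (2/3)(2.97)(0.25)² = 0.12375 kg m²; centre at d = 0.867 m, so I = I_cm + Md² gives I = 0.12375 + (2.97)(0.867)² = 2.3563 kg m².
Total I = 0.010891 + 0.19512 + 2.3563 = 2.5623 kg m².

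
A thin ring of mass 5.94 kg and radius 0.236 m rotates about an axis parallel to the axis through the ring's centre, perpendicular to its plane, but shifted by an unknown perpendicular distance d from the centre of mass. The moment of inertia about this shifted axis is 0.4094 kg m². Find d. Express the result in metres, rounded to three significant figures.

0.115

About the centre-of-mass axis, I_cm = MR² = (5.94)(0.236)² = 0.33083 kg m².
Parallel axis theorem: I = I_cm + Md², so Md² = 0.4094 − 0.33083 = 0.078566 kg m².
d = √(0.078566 / 5.94) = 0.11501 m.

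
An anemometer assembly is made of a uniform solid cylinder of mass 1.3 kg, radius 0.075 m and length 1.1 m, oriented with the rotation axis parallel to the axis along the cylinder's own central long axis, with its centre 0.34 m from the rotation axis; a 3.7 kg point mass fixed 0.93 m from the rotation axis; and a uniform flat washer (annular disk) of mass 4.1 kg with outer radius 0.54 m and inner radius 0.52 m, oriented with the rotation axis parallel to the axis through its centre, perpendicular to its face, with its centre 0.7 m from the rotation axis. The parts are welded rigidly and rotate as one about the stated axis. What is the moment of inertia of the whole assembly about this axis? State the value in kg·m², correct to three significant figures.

6.52

Solid cylinder: I_cm = (1/2)MR² = (1/2)(1.3)(0.075)² = 0.0036562 kg·m²; centre at d = 0.34 m, so I = I_cm + Md² gives I = 0.0036562 + (1.3)(0.34)² = 0.15394 kg·m².
Point mass: I_cm = 0; centre at d = 0.93 m, so I = I_cm + Md² gives I = 0 + (3.7)(0.93)² = 3.2001 kg·m².
Annular disk: I_cm = (1/2)M(R²+r²) = (1/2)(4.1)[(0.54)² + (0.52)²] = 1.1521 kg·m²; centre at d = 0.7 m, so I = I_cm + Md² gives I = 1.1521 + (4.1)(0.7)² = 3.1611 kg·m².
Total I = 0.15394 + 3.2001 + 3.1611 = 6.5152 kg·m².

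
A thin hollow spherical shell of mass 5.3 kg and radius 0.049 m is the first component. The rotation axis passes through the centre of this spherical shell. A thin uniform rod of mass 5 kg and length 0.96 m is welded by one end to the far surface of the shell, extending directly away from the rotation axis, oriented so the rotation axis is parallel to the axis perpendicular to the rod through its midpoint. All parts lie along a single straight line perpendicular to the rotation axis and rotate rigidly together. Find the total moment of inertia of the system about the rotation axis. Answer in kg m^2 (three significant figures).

Spherical shell: I_cm = (2/3)MR² = (2/3)(5.3)(0.049)² = 0.0084835 kg m^2; axis through the centre, so I = 0.0084835 kg m^2.
Thin rod: I_cm = (1/12)ML² = (1/12)(5)(0.96)² = 0.384 kg m^2; centre at d = 0.049 + 0.48 = 0.529 m, so the parallel axis theorem gives I = 0.384 + (5)(0.529)² = 1.7832 kg m^2.
Total I = 0.0084835 + 1.7832 = 1.7917 kg m^2.

1.79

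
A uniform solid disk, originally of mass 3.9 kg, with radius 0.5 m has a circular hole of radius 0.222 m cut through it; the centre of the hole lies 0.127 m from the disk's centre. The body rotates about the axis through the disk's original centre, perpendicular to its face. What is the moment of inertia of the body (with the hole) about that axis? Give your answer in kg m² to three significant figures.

Unpierced body about its centre: I₀ = (1/2)MR² = (1/2)(3.9)(0.5)² = 0.4875 kg m².
The removed disk has mass m = M·(r/R)² = (3.9)(0.222/0.5)² = 0.76883 kg (same uniform areal density).
Its moment of inertia about the rotation axis (parallel-axis theorem): I_hole = (1/2)mr² + md² = (1/2)(0.76883)(0.222)² + (0.76883)(0.127)² = 0.031346 kg m².
Treating the hole as negative mass, I = I₀ − I_hole = 0.4875 − 0.031346 = 0.45615 kg m².

0.456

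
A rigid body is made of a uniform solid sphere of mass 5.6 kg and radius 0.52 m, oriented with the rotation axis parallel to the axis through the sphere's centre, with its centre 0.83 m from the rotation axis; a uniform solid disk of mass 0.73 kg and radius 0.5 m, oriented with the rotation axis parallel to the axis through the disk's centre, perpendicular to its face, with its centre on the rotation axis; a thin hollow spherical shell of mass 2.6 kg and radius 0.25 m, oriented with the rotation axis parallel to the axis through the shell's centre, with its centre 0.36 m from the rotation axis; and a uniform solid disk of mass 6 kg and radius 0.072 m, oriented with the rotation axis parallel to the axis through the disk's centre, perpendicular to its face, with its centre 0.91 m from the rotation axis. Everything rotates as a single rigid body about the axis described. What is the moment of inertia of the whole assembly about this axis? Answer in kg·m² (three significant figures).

Solid sphere: I_cm = (2/5)MR² = (2/5)(5.6)(0.52)² = 0.6057 kg·m²; centre at d = 0.83 m, so I = I_cm + Md² gives I = 0.6057 + (5.6)(0.83)² = 4.4635 kg·m².
Solid disk: I_cm = (1/2)MR² = (1/2)(0.73)(0.5)² = 0.09125 kg·m²; axis through the centre, so I = 0.09125 kg·m².
Spherical shell: I_cm = (2/3)MR² = (2/3)(2.6)(0.25)² = 0.10833 kg·m²; centre at d = 0.36 m, so I = I_cm + Md² gives I = 0.10833 + (2.6)(0.36)² = 0.44529 kg·m².
Solid disk: I_cm = (1/2)MR² = (1/2)(6)(0.072)² = 0.015552 kg·m²; centre at d = 0.91 m, so I = I_cm + Md² gives I = 0.015552 + (6)(0.91)² = 4.9842 kg·m².
Total I = 4.4635 + 0.09125 + 0.44529 + 4.9842 = 9.9842 kg·m².

9.98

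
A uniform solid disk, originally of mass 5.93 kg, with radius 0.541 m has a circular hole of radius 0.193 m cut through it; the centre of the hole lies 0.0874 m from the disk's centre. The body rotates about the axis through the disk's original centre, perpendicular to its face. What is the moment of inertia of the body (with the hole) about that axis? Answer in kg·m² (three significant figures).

0.848

Unpierced body about its centre: I₀ = (1/2)MR² = (1/2)(5.93)(0.541)² = 0.8678 kg·m².
The removed disk has mass m = M·(r/R)² = (5.93)(0.193/0.541)² = 0.7547 kg (same uniform areal density).
Its moment of inertia about the rotation axis (parallel-axis theorem): I_hole = (1/2)mr² + md² = (1/2)(0.7547)(0.193)² + (0.7547)(0.0874)² = 0.019821 kg·m².
Treating the hole as negative mass, I = I₀ − I_hole = 0.8678 − 0.019821 = 0.84798 kg·m².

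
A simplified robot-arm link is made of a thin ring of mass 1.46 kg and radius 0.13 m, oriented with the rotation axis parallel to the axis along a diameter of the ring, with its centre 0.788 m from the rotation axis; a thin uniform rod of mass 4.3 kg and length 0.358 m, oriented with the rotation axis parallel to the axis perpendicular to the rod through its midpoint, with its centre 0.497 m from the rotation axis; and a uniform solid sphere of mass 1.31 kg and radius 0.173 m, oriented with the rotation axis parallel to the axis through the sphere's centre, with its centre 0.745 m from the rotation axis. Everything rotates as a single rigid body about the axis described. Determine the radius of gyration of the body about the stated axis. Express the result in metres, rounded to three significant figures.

Thin ring: I_cm = (1/2)MR² = (1/2)(1.46)(0.13)² = 0.012337 kg·m²; centre at d = 0.788 m, so I = I_cm + Md² gives I = 0.012337 + (1.46)(0.788)² = 0.91892 kg·m².
Thin rod: I_cm = (1/12)ML² = (1/12)(4.3)(0.358)² = 0.045925 kg·m²; centre at d = 0.497 m, so I = I_cm + Md² gives I = 0.045925 + (4.3)(0.497)² = 1.1081 kg·m².
Solid sphere: I_cm = (2/5)MR² = (2/5)(1.31)(0.173)² = 0.015683 kg·m²; centre at d = 0.745 m, so I = I_cm + Md² gives I = 0.015683 + (1.31)(0.745)² = 0.74277 kg·m².
Total I = 2.7697 kg·m²; total mass M = 7.07 kg.
k = √(I/M) = √(2.7697/7.07) = 0.62591 m.

0.626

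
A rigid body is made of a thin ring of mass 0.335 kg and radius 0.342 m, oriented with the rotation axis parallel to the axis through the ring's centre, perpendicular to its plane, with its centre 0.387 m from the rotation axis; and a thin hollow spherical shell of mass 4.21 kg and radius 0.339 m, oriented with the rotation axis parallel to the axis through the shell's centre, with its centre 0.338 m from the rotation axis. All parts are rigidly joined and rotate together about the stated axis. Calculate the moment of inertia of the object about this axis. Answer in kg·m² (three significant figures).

0.893

Thin ring: I_cm = MR² = (0.335)(0.342)² = 0.039183 kg·m²; centre at d = 0.387 m, so I = I_cm + Md² gives I = 0.039183 + (0.335)(0.387)² = 0.089356 kg·m².
Spherical shell: I_cm = (2/3)MR² = (2/3)(4.21)(0.339)² = 0.32254 kg·m²; centre at d = 0.338 m, so I = I_cm + Md² gives I = 0.32254 + (4.21)(0.338)² = 0.80351 kg·m².
Total I = 0.089356 + 0.80351 = 0.89287 kg·m².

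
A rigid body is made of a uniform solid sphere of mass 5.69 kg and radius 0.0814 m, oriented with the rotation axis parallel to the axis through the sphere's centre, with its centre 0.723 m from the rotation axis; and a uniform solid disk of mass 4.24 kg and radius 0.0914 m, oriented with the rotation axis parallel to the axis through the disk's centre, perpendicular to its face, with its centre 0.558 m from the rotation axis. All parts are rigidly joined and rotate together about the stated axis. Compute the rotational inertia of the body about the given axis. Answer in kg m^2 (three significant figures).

4.33

Solid sphere: I_cm = (2/5)MR² = (2/5)(5.69)(0.0814)² = 0.015081 kg m^2; centre at d = 0.723 m, so I = I_cm + Md² gives I = 0.015081 + (5.69)(0.723)² = 2.9894 kg m^2.
Solid disk: I_cm = (1/2)MR² = (1/2)(4.24)(0.0914)² = 0.01771 kg m^2; centre at d = 0.558 m, so I = I_cm + Md² gives I = 0.01771 + (4.24)(0.558)² = 1.3379 kg m^2.
Total I = 2.9894 + 1.3379 = 4.3273 kg m^2.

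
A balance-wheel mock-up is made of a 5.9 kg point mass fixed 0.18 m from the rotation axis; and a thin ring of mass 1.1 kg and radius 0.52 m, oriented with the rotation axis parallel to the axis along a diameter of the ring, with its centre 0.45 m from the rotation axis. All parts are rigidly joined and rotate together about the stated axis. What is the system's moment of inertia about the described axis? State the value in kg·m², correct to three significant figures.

0.563

Point mass: I_cm = 0; centre at d = 0.18 m, so I = I_cm + Md² gives I = 0 + (5.9)(0.18)² = 0.19116 kg·m².
Thin ring: I_cm = (1/2)MR² = (1/2)(1.1)(0.52)² = 0.14872 kg·m²; centre at d = 0.45 m, so I = I_cm + Md² gives I = 0.14872 + (1.1)(0.45)² = 0.37147 kg·m².
Total I = 0.19116 + 0.37147 = 0.56263 kg·m².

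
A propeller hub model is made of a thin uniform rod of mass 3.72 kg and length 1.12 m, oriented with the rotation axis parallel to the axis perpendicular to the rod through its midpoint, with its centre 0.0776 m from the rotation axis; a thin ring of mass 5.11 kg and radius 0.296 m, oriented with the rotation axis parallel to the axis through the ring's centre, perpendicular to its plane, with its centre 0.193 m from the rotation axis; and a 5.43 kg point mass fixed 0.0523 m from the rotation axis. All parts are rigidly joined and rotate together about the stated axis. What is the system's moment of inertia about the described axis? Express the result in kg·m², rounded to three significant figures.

1.06

Thin rod: I_cm = (1/12)ML² = (1/12)(3.72)(1.12)² = 0.38886 kg·m²; centre at d = 0.0776 m, so I = I_cm + Md² gives I = 0.38886 + (3.72)(0.0776)² = 0.41126 kg·m².
Thin ring: I_cm = MR² = (5.11)(0.296)² = 0.44772 kg·m²; centre at d = 0.193 m, so I = I_cm + Md² gives I = 0.44772 + (5.11)(0.193)² = 0.63806 kg·m².
Point mass: I_cm = 0; centre at d = 0.0523 m, so I = I_cm + Md² gives I = 0 + (5.43)(0.0523)² = 0.014853 kg·m².
Total I = 0.41126 + 0.63806 + 0.014853 = 1.0642 kg·m².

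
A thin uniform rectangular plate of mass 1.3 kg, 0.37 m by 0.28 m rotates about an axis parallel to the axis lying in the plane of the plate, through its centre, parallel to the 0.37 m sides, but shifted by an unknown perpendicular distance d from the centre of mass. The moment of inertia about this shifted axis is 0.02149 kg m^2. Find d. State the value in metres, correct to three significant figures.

0.100

About the centre-of-mass axis, I_cm = (1/12)Mb² = (1/12)(1.3)(0.28)² = 0.0084933 kg m^2.
Parallel axis theorem: I = I_cm + Md², so Md² = 0.02149 − 0.0084933 = 0.012997 kg m^2.
d = √(0.012997 / 1.3) = 0.099987 m.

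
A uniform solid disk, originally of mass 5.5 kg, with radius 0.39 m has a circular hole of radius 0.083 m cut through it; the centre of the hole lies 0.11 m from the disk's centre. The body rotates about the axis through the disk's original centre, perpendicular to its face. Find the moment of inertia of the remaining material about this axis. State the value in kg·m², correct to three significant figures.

Unpierced body about its centre: I₀ = (1/2)MR² = (1/2)(5.5)(0.39)² = 0.41828 kg·m².
The removed disk has mass m = M·(r/R)² = (5.5)(0.083/0.39)² = 0.24911 kg (same uniform areal density).
Its moment of inertia about the rotation axis (parallel-axis theorem): I_hole = (1/2)mr² + md² = (1/2)(0.24911)(0.083)² + (0.24911)(0.11)² = 0.0038723 kg·m².
Treating the hole as negative mass, I = I₀ − I_hole = 0.41828 − 0.0038723 = 0.4144 kg·m².

0.414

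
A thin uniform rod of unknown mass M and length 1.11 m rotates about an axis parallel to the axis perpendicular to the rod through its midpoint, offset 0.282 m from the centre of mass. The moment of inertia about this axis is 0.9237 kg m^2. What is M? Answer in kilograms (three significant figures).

5.07

I = I_cm + Md² = (1/12)ML² + Md² = M·[0.0833333·(1.11)² + (0.282)²] = M·0.1822.
So M = 0.9237 / 0.1822 = 5.0697 kg.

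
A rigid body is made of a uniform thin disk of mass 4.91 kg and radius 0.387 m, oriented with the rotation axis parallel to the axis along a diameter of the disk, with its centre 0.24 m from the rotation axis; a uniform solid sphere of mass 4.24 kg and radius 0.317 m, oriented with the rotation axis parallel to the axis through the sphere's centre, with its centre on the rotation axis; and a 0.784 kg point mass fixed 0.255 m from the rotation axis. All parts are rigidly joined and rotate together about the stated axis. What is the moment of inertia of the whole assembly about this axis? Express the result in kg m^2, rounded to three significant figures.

Thin disk: I_cm = (1/4)MR² = (1/4)(4.91)(0.387)² = 0.18384 kg m^2; centre at d = 0.24 m, so the parallel axis theorem gives I = 0.18384 + (4.91)(0.24)² = 0.46666 kg m^2.
Solid sphere: I_cm = (2/5)MR² = (2/5)(4.24)(0.317)² = 0.17043 kg m^2; axis through the centre, so I = 0.17043 kg m^2.
Point mass: I_cm = 0; centre at d = 0.255 m, so the parallel axis theorem gives I = 0 + (0.784)(0.255)² = 0.05098 kg m^2.
Total I = 0.46666 + 0.17043 + 0.05098 = 0.68807 kg m^2.

0.688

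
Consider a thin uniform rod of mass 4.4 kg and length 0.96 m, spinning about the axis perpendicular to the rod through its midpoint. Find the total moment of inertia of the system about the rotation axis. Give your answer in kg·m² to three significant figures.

I_cm = (1/12)ML² = (1/12)(4.4)(0.96)² = 0.33792 kg·m²; axis through the centre, so I = 0.33792 kg·m².

0.338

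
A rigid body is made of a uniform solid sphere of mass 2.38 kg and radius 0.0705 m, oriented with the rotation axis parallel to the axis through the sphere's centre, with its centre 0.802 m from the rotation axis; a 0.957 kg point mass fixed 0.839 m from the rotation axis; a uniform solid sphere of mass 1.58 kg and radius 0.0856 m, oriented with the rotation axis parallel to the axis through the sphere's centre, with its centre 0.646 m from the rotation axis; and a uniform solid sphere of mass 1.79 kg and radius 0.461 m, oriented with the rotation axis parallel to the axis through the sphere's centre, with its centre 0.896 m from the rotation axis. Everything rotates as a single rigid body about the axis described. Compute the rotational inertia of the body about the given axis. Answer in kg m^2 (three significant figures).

4.46

Solid sphere: I_cm = (2/5)MR² = (2/5)(2.38)(0.0705)² = 0.0047317 kg m^2; centre at d = 0.802 m, so the parallel axis theorem gives I = 0.0047317 + (2.38)(0.802)² = 1.5356 kg m^2.
Point mass: I_cm = 0; centre at d = 0.839 m, so the parallel axis theorem gives I = 0 + (0.957)(0.839)² = 0.67365 kg m^2.
Solid sphere: I_cm = (2/5)MR² = (2/5)(1.58)(0.0856)² = 0.0046309 kg m^2; centre at d = 0.646 m, so the parallel axis theorem gives I = 0.0046309 + (1.58)(0.646)² = 0.66399 kg m^2.
Solid sphere: I_cm = (2/5)MR² = (2/5)(1.79)(0.461)² = 0.15217 kg m^2; centre at d = 0.896 m, so the parallel axis theorem gives I = 0.15217 + (1.79)(0.896)² = 1.5892 kg m^2.
Total I = 1.5356 + 0.67365 + 0.66399 + 1.5892 = 4.4624 kg m^2.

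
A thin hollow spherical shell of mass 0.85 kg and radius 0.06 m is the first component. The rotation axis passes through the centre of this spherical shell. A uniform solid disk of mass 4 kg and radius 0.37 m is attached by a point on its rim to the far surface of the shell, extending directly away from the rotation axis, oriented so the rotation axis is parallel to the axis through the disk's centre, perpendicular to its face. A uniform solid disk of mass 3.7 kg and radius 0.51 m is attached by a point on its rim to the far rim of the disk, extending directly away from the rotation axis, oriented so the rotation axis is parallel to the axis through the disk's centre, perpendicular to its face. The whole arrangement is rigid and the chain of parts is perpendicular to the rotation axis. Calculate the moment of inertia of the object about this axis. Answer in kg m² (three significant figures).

Spherical shell: I_cm = (2/3)MR² = (2/3)(0.85)(0.06)² = 0.00204 kg m²; axis through the centre, so I = 0.00204 kg m².
Solid disk: I_cm = (1/2)MR² = (1/2)(4)(0.37)² = 0.2738 kg m²; centre at d = 0.06 + 0.37 = 0.43 m, so the parallel axis theorem gives I = 0.2738 + (4)(0.43)² = 1.0134 kg m².
Solid disk: I_cm = (1/2)MR² = (1/2)(3.7)(0.51)² = 0.48119 kg m²; centre at d = 0.06 + 0.37 + 0.37 + 0.51 = 1.31 m, so the parallel axis theorem gives I = 0.48119 + (3.7)(1.31)² = 6.8308 kg m².
Total I = 0.00204 + 1.0134 + 6.8308 = 7.8462 kg m².

7.85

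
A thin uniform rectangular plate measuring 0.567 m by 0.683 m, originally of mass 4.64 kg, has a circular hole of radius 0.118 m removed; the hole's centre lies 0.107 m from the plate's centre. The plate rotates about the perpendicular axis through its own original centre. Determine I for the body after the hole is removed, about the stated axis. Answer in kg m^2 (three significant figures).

Unpierced body about its centre: I₀ = (1/12)M(a²+b²) = (1/12)(4.64)[(0.567)² + (0.683)²] = 0.30468 kg m^2.
The removed disk has mass m = M·πr²/(ab) = (4.64)·π(0.118)²/(0.567·0.683) = 0.52412 kg (same uniform areal density).
Its moment of inertia about the rotation axis (parallel-axis theorem): I_hole = (1/2)mr² + md² = (1/2)(0.52412)(0.118)² + (0.52412)(0.107)² = 0.0096495 kg m^2.
Treating the hole as negative mass, I = I₀ − I_hole = 0.30468 − 0.0096495 = 0.29504 kg m^2.

0.295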